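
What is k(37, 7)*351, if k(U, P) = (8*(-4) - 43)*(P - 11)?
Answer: 105300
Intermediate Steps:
k(U, P) = 825 - 75*P (k(U, P) = (-32 - 43)*(-11 + P) = -75*(-11 + P) = 825 - 75*P)
k(37, 7)*351 = (825 - 75*7)*351 = (825 - 525)*351 = 300*351 = 105300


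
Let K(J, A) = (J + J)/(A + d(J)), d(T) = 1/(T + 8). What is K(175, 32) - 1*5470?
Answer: -31973740/5857 ≈ -5459.1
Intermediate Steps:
d(T) = 1/(8 + T)
K(J, A) = 2*J/(A + 1/(8 + J)) (K(J, A) = (J + J)/(A + 1/(8 + J)) = (2*J)/(A + 1/(8 + J)) = 2*J/(A + 1/(8 + J)))
K(175, 32) - 1*5470 = 2*175*(8 + 175)/(1 + 32*(8 + 175)) - 1*5470 = 2*175*183/(1 + 32*183) - 5470 = 2*175*183/(1 + 5856) - 5470 = 2*175*183/5857 - 5470 = 2*175*(1/5857)*183 - 5470 = 64050/5857 - 5470 = -31973740/5857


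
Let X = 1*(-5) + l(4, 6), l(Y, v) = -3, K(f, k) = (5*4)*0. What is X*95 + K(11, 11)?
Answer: -760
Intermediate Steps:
K(f, k) = 0 (K(f, k) = 20*0 = 0)
X = -8 (X = 1*(-5) - 3 = -5 - 3 = -8)
X*95 + K(11, 11) = -8*95 + 0 = -760 + 0 = -760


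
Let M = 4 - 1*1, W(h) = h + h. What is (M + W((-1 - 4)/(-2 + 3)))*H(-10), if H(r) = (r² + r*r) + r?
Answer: -1330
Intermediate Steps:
H(r) = r + 2*r² (H(r) = (r² + r²) + r = 2*r² + r = r + 2*r²)
W(h) = 2*h
M = 3 (M = 4 - 1 = 3)
(M + W((-1 - 4)/(-2 + 3)))*H(-10) = (3 + 2*((-1 - 4)/(-2 + 3)))*(-10*(1 + 2*(-10))) = (3 + 2*(-5/1))*(-10*(1 - 20)) = (3 + 2*(-5*1))*(-10*(-19)) = (3 + 2*(-5))*190 = (3 - 10)*190 = -7*190 = -1330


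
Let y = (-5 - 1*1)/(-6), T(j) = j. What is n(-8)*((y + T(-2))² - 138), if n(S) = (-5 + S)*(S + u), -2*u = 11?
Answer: -48087/2 ≈ -24044.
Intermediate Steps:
u = -11/2 (u = -½*11 = -11/2 ≈ -5.5000)
y = 1 (y = (-5 - 1)*(-⅙) = -6*(-⅙) = 1)
n(S) = (-5 + S)*(-11/2 + S) (n(S) = (-5 + S)*(S - 11/2) = (-5 + S)*(-11/2 + S))
n(-8)*((y + T(-2))² - 138) = (55/2 + (-8)² - 21/2*(-8))*((1 - 2)² - 138) = (55/2 + 64 + 84)*((-1)² - 138) = 351*(1 - 138)/2 = (351/2)*(-137) = -48087/2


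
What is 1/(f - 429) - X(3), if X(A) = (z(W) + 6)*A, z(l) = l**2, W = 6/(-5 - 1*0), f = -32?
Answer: -257263/11525 ≈ -22.322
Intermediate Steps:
W = -6/5 (W = 6/(-5 + 0) = 6/(-5) = 6*(-1/5) = -6/5 ≈ -1.2000)
X(A) = 186*A/25 (X(A) = ((-6/5)**2 + 6)*A = (36/25 + 6)*A = 186*A/25)
1/(f - 429) - X(3) = 1/(-32 - 429) - 186*3/25 = 1/(-461) - 1*558/25 = -1/461 - 558/25 = -257263/11525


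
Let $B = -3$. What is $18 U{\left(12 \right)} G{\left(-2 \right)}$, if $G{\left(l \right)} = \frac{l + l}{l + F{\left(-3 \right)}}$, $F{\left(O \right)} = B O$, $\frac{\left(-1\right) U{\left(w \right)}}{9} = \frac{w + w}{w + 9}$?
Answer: $\frac{5184}{49} \approx 105.8$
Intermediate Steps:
$U{\left(w \right)} = - \frac{18 w}{9 + w}$ ($U{\left(w \right)} = - 9 \frac{w + w}{w + 9} = - 9 \frac{2 w}{9 + w} = - \frac{18 w}{9 + w}$)
$F{\left(O \right)} = - 3 O$
$G{\left(l \right)} = \frac{2 l}{9 + l}$ ($G{\left(l \right)} = \frac{l + l}{l - -9} = \frac{2 l}{l + 9} = \frac{2 l}{9 + l}$)
$18 U{\left(12 \right)} G{\left(-2 \right)} = 18 \left(\left(-18\right) 12 \frac{1}{9 + 12}\right) 2 \left(-2\right) \frac{1}{9 - 2} = 18 \left(\left(-18\right) 12 \cdot \frac{1}{21}\right) 2 \left(-2\right) \frac{1}{7} = 18 \left(- \frac{72}{7}\right) \left(- \frac{4}{7}\right) = \left(- \frac{1296}{7}\right) \left(- \frac{4}{7}\right) = \frac{5184}{49}$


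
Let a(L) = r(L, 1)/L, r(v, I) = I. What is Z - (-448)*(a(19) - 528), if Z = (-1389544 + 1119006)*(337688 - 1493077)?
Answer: 5938951462470/19 ≈ 3.1258e+11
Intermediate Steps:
Z = 312576629282 (Z = -270538*(-1155389) = 312576629282)
a(L) = 1/L
Z - (-448)*(a(19) - 528) = 312576629282 - (-448)*(1/19 - 528) = 312576629282 - (-448)*(-10031)/19 = 312576629282 - 1*4493888/19 = 312576629282 - 4493888/19 = 5938951462470/19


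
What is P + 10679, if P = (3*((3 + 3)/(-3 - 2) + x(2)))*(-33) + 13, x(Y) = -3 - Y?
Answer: 56529/5 ≈ 11306.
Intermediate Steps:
P = 3134/5 (P = (3*((3 + 3)/(-3 - 2) + (-3 - 1*2)))*(-33) + 13 = (3*(6/(-5) + (-3 - 2)))*(-33) + 13 = (3*(6*(-⅕) - 5))*(-33) + 13 = (3*(-6/5 - 5))*(-33) + 13 = (3*(-31/5))*(-33) + 13 = -93/5*(-33) + 13 = 3069/5 + 13 = 3134/5 ≈ 626.80)
P + 10679 = 3134/5 + 10679 = 56529/5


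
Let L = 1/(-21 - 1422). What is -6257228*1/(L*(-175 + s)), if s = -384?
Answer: -694552308/43 ≈ -1.6152e+7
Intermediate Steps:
L = -1/1443 (L = 1/(-1443) = -1/1443 ≈ -0.00069300)
-6257228*1/(L*(-175 + s)) = -6257228*(-1443/(-175 - 384)) = -6257228/((-1/1443*(-559))) = -6257228/43/111 = -6257228*111/43 = -694552308/43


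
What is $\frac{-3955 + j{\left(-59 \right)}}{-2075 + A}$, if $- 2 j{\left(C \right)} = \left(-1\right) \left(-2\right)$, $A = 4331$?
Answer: $- \frac{989}{564} \approx -1.7535$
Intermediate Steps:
$j{\left(C \right)} = -1$ ($j{\left(C \right)} = - \frac{\left(-1\right) \left(-2\right)}{2} = \left(- \frac{1}{2}\right) 2 = -1$)
$\frac{-3955 + j{\left(-59 \right)}}{-2075 + A} = \frac{-3955 - 1}{-2075 + 4331} = - \frac{3956}{2256} = \left(-3956\right) \frac{1}{2256} = - \frac{989}{564}$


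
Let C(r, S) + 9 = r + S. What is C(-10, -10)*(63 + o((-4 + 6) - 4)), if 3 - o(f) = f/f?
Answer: -1885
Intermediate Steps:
C(r, S) = -9 + S + r (C(r, S) = -9 + (r + S) = -9 + (S + r) = -9 + S + r)
o(f) = 2 (o(f) = 3 - f/f = 3 - 1*1 = 3 - 1 = 2)
C(-10, -10)*(63 + o((-4 + 6) - 4)) = (-9 - 10 - 10)*(63 + 2) = -29*65 = -1885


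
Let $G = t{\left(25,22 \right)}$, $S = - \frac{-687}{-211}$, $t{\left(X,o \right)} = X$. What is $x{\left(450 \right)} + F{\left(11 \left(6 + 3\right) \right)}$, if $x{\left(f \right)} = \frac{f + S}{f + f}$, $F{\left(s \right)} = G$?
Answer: $\frac{1613921}{63300} \approx 25.496$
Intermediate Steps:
$S = - \frac{687}{211}$ ($S = - \frac{\left(-687\right) \left(-1\right)}{211} = \left(-1\right) \frac{687}{211} = - \frac{687}{211} \approx -3.2559$)
$G = 25$
$F{\left(s \right)} = 25$
$x{\left(f \right)} = \frac{- \frac{687}{211} + f}{2 f}$ ($x{\left(f \right)} = \frac{f - \frac{687}{211}}{f + f} = \frac{- \frac{687}{211} + f}{2 f}$)
$x{\left(450 \right)} + F{\left(11 \left(6 + 3\right) \right)} = \frac{-687 + 211 \cdot 450}{422 \cdot 450} + 25 = \frac{1}{422} \cdot \frac{1}{450} \left(-687 + 94950\right) + 25 = \frac{1}{422} \cdot \frac{1}{450} \cdot 94263 + 25 = \frac{31421}{63300} + 25 = \frac{1613921}{63300}$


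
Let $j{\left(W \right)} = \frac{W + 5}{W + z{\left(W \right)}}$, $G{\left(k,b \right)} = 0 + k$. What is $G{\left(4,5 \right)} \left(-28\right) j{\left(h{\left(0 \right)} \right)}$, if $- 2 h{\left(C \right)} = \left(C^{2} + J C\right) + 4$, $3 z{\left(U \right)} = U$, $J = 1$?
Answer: $126$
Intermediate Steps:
$z{\left(U \right)} = \frac{U}{3}$
$G{\left(k,b \right)} = k$
$h{\left(C \right)} = -2 - \frac{C}{2} - \frac{C^{2}}{2}$ ($h{\left(C \right)} = - \frac{\left(C^{2} + 1 C\right) + 4}{2} = - \frac{\left(C^{2} + C\right) + 4}{2} = - \frac{\left(C + C^{2}\right) + 4}{2} = - \frac{4 + C + C^{2}}{2} = -2 - \frac{C}{2} - \frac{C^{2}}{2}$)
$j{\left(W \right)} = \frac{3 \left(5 + W\right)}{4 W}$ ($j{\left(W \right)} = \frac{W + 5}{W + \frac{W}{3}} = \frac{5 + W}{\frac{4}{3} W} = \left(5 + W\right) \frac{3}{4 W} = \frac{3 \left(5 + W\right)}{4 W}$)
$G{\left(4,5 \right)} \left(-28\right) j{\left(h{\left(0 \right)} \right)} = 4 \left(-28\right) \frac{3 \left(5 - \left(2 + \frac{0^{2}}{2}\right)\right)}{4 \left(-2 - 0 - \frac{0^{2}}{2}\right)} = - 112 \frac{3 \left(5 - 2\right)}{4 \left(-2 + 0 - 0\right)} = - 112 \frac{3 \left(5 + \left(-2 + 0 + 0\right)\right)}{4 \left(-2 + 0 + 0\right)} = - 112 \frac{3 \left(5 - 2\right)}{4 \left(-2\right)} = - 112 \cdot \frac{3}{4} \left(- \frac{1}{2}\right) 3 = \left(-112\right) \left(- \frac{9}{8}\right) = 126$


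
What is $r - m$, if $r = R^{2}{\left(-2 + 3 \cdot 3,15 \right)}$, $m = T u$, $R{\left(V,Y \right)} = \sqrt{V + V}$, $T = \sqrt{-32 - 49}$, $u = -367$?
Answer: $14 + 3303 i \approx 14.0 + 3303.0 i$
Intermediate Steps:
$T = 9 i$ ($T = \sqrt{-81} = 9 i \approx 9.0 i$)
$R{\left(V,Y \right)} = \sqrt{2} \sqrt{V}$ ($R{\left(V,Y \right)} = \sqrt{2 V} = \sqrt{2} \sqrt{V}$)
$m = - 3303 i$ ($m = 9 i \left(-367\right) = - 3303 i \approx - 3303.0 i$)
$r = 14$ ($r = \left(\sqrt{2} \sqrt{-2 + 3 \cdot 3}\right)^{2} = \left(\sqrt{2} \sqrt{-2 + 9}\right)^{2} = \left(\sqrt{2} \sqrt{7}\right)^{2} = \left(\sqrt{14}\right)^{2} = 14$)
$r - m = 14 - - 3303 i = 14 + 3303 i$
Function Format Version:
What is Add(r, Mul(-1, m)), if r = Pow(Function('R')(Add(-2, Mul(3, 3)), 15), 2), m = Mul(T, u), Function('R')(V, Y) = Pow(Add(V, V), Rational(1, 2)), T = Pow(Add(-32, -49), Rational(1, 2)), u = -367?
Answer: Add(14, Mul(3303, I)) ≈ Add(14.000, Mul(3303.0, I))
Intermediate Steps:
T = Mul(9, I) (T = Pow(-81, Rational(1, 2)) = Mul(9, I) ≈ Mul(9.0000, I))
Function('R')(V, Y) = Mul(Pow(2, Rational(1, 2)), Pow(V, Rational(1, 2))) (Function('R')(V, Y) = Pow(Mul(2, V), Rational(1, 2)) = Mul(Pow(2, Rational(1, 2)), Pow(V, Rational(1, 2))))
m = Mul(-3303, I) (m = Mul(Mul(9, I), -367) = Mul(-3303, I) ≈ Mul(-3303.0, I))
r = 14 (r = Pow(Mul(Pow(2, Rational(1, 2)), Pow(Add(-2, Mul(3, 3)), Rational(1, 2))), 2) = Pow(Mul(Pow(2, Rational(1, 2)), Pow(Add(-2, 9), Rational(1, 2))), 2) = Pow(Mul(Pow(2, Rational(1, 2)), Pow(7, Rational(1, 2))), 2) = Pow(Pow(14, Rational(1, 2)), 2) = 14)
Add(r, Mul(-1, m)) = Add(14, Mul(-1, Mul(-3303, I))) = Add(14, Mul(3303, I))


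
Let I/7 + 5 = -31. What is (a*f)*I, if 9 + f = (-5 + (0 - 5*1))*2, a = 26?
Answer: 190008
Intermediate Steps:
I = -252 (I = -35 + 7*(-31) = -35 - 217 = -252)
f = -29 (f = -9 + (-5 + (0 - 5*1))*2 = -9 + (-5 + (0 - 5))*2 = -9 + (-5 - 5)*2 = -9 - 10*2 = -9 - 20 = -29)
(a*f)*I = (26*(-29))*(-252) = -754*(-252) = 190008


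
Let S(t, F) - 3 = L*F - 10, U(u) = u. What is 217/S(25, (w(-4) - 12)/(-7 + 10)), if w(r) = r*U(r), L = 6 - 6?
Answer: -31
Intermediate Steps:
L = 0
w(r) = r² (w(r) = r*r = r²)
S(t, F) = -7 (S(t, F) = 3 + (0*F - 10) = 3 + (0 - 10) = 3 - 10 = -7)
217/S(25, (w(-4) - 12)/(-7 + 10)) = 217/(-7) = 217*(-⅐) = -31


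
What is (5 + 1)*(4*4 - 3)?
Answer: 78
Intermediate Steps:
(5 + 1)*(4*4 - 3) = 6*(16 - 3) = 6*13 = 78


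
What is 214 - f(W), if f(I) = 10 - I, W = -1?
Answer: 203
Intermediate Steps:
214 - f(W) = 214 - (10 - 1*(-1)) = 214 - (10 + 1) = 214 - 1*11 = 214 - 11 = 203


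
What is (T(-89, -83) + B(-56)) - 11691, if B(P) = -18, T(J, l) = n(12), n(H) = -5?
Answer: -11714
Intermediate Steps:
T(J, l) = -5
(T(-89, -83) + B(-56)) - 11691 = (-5 - 18) - 11691 = -23 - 11691 = -11714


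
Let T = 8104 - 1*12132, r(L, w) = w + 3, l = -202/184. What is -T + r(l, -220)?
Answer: 3811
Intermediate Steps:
l = -101/92 (l = -202*1/184 = -101/92 ≈ -1.0978)
r(L, w) = 3 + w
T = -4028 (T = 8104 - 12132 = -4028)
-T + r(l, -220) = -1*(-4028) + (3 - 220) = 4028 - 217 = 3811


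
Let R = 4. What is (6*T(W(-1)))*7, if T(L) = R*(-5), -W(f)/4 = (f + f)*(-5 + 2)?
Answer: -840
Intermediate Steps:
W(f) = 24*f (W(f) = -4*(f + f)*(-5 + 2) = -4*2*f*(-3) = -(-24)*f = 24*f)
T(L) = -20 (T(L) = 4*(-5) = -20)
(6*T(W(-1)))*7 = (6*(-20))*7 = -120*7 = -840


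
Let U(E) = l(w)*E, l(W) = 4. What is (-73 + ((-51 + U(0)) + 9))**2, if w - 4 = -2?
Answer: 13225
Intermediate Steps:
w = 2 (w = 4 - 2 = 2)
U(E) = 4*E
(-73 + ((-51 + U(0)) + 9))**2 = (-73 + ((-51 + 4*0) + 9))**2 = (-73 + ((-51 + 0) + 9))**2 = (-73 + (-51 + 9))**2 = (-73 - 42)**2 = (-115)**2 = 13225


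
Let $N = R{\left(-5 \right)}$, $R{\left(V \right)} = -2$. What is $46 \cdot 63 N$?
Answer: $-5796$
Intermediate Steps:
$N = -2$
$46 \cdot 63 N = 46 \cdot 63 \left(-2\right) = 2898 \left(-2\right) = -5796$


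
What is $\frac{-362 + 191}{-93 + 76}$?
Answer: $\frac{171}{17} \approx 10.059$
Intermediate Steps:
$\frac{-362 + 191}{-93 + 76} = - \frac{171}{-17} = \left(-171\right) \left(- \frac{1}{17}\right) = \frac{171}{17}$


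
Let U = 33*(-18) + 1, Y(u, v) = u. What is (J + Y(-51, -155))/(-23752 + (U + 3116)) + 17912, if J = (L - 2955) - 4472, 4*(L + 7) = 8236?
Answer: 380259274/21229 ≈ 17912.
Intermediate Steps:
L = 2052 (L = -7 + (¼)*8236 = -7 + 2059 = 2052)
J = -5375 (J = (2052 - 2955) - 4472 = -903 - 4472 = -5375)
U = -593 (U = -594 + 1 = -593)
(J + Y(-51, -155))/(-23752 + (U + 3116)) + 17912 = (-5375 - 51)/(-23752 + (-593 + 3116)) + 17912 = -5426/(-23752 + 2523) + 17912 = -5426/(-21229) + 17912 = -5426*(-1/21229) + 17912 = 5426/21229 + 17912 = 380259274/21229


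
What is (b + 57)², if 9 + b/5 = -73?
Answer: 124609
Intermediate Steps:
b = -410 (b = -45 + 5*(-73) = -45 - 365 = -410)
(b + 57)² = (-410 + 57)² = (-353)² = 124609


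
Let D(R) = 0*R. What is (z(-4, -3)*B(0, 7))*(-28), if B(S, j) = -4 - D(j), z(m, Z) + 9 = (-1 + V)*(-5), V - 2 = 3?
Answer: -3248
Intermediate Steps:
V = 5 (V = 2 + 3 = 5)
D(R) = 0
z(m, Z) = -29 (z(m, Z) = -9 + (-1 + 5)*(-5) = -9 + 4*(-5) = -9 - 20 = -29)
B(S, j) = -4 (B(S, j) = -4 - 1*0 = -4 + 0 = -4)
(z(-4, -3)*B(0, 7))*(-28) = -29*(-4)*(-28) = 116*(-28) = -3248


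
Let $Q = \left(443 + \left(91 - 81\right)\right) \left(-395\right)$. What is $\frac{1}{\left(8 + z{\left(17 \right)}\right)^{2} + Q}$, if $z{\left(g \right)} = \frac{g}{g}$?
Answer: $- \frac{1}{178854} \approx -5.5912 \cdot 10^{-6}$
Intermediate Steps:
$z{\left(g \right)} = 1$
$Q = -178935$ ($Q = \left(443 + 10\right) \left(-395\right) = 453 \left(-395\right) = -178935$)
$\frac{1}{\left(8 + z{\left(17 \right)}\right)^{2} + Q} = \frac{1}{\left(8 + 1\right)^{2} - 178935} = \frac{1}{9^{2} - 178935} = \frac{1}{81 - 178935} = \frac{1}{-178854} = - \frac{1}{178854}$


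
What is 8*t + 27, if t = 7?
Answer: 83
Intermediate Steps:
8*t + 27 = 8*7 + 27 = 56 + 27 = 83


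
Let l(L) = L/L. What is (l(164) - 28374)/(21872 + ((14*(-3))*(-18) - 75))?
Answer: -28373/22553 ≈ -1.2581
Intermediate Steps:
l(L) = 1
(l(164) - 28374)/(21872 + ((14*(-3))*(-18) - 75)) = (1 - 28374)/(21872 + ((14*(-3))*(-18) - 75)) = -28373/(21872 + (-42*(-18) - 75)) = -28373/(21872 + (756 - 75)) = -28373/(21872 + 681) = -28373/22553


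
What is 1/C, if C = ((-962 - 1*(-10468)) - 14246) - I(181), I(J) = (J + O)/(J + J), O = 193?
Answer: -181/858127 ≈ -0.00021092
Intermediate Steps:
I(J) = (193 + J)/(2*J) (I(J) = (J + 193)/(J + J) = (193 + J)/((2*J)) = (193 + J)*(1/(2*J)) = (193 + J)/(2*J))
C = -858127/181 (C = ((-962 - 1*(-10468)) - 14246) - (193 + 181)/(2*181) = ((-962 + 10468) - 14246) - 374/(2*181) = (9506 - 14246) - 1*187/181 = -4740 - 187/181 = -858127/181 ≈ -4741.0)
1/C = 1/(-858127/181) = -181/858127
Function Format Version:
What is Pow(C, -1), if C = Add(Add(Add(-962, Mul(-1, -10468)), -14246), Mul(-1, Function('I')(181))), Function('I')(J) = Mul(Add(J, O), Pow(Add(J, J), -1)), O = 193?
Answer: Rational(-181, 858127) ≈ -0.00021092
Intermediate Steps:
Function('I')(J) = Mul(Rational(1, 2), Pow(J, -1), Add(193, J)) (Function('I')(J) = Mul(Add(J, 193), Pow(Add(J, J), -1)) = Mul(Add(193, J), Pow(Mul(2, J), -1)) = Mul(Add(193, J), Mul(Rational(1, 2), Pow(J, -1))) = Mul(Rational(1, 2), Pow(J, -1), Add(193, J)))
C = Rational(-858127, 181) (C = Add(Add(Add(-962, Mul(-1, -10468)), -14246), Mul(-1, Mul(Rational(1, 2), Pow(181, -1), Add(193, 181)))) = Add(Add(Add(-962, 10468), -14246), Mul(-1, Mul(Rational(1, 2), Rational(1, 181), 374))) = Add(Add(9506, -14246), Mul(-1, Rational(187, 181))) = Add(-4740, Rational(-187, 181)) = Rational(-858127, 181) ≈ -4741.0)
Pow(C, -1) = Pow(Rational(-858127, 181), -1) = Rational(-181, 858127)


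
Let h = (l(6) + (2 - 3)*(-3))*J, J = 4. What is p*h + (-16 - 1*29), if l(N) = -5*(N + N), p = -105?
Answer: 23895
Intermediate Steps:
l(N) = -10*N
h = -228 (h = (-10*6 + (2 - 3)*(-3))*4 = (-60 - 1*(-3))*4 = (-60 + 3)*4 = -57*4 = -228)
p*h + (-16 - 1*29) = -105*(-228) + (-16 - 1*29) = 23940 + (-16 - 29) = 23940 - 45 = 23895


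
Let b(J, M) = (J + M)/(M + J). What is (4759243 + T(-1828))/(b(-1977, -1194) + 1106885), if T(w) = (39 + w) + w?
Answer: 2377813/553443 ≈ 4.2964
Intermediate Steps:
b(J, M) = 1 (b(J, M) = (J + M)/(J + M) = 1)
T(w) = 39 + 2*w
(4759243 + T(-1828))/(b(-1977, -1194) + 1106885) = (4759243 + (39 + 2*(-1828)))/(1 + 1106885) = (4759243 + (39 - 3656))/1106886 = (4759243 - 3617)*(1/1106886) = 4755626*(1/1106886) = 2377813/553443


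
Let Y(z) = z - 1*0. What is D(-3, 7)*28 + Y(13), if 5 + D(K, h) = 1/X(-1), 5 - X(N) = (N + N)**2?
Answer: -99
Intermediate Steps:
X(N) = 5 - 4*N**2 (X(N) = 5 - (N + N)**2 = 5 - (2*N)**2 = 5 - 4*N**2)
D(K, h) = -4 (D(K, h) = -5 + 1/(5 - 4*(-1)**2) = -5 + 1/(5 - 4*1) = -5 + 1/(5 - 4) = -5 + 1/1 = -5 + 1 = -4)
Y(z) = z (Y(z) = z + 0 = z)
D(-3, 7)*28 + Y(13) = -4*28 + 13 = -112 + 13 = -99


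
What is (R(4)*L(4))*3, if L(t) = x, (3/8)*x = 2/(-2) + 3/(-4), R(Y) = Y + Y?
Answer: -112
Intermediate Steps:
R(Y) = 2*Y
x = -14/3 (x = 8*(2/(-2) + 3/(-4))/3 = 8*(2*(-½) + 3*(-¼))/3 = 8*(-1 - ¾)/3 = (8/3)*(-7/4) = -14/3 ≈ -4.6667)
L(t) = -14/3
(R(4)*L(4))*3 = ((2*4)*(-14/3))*3 = (8*(-14/3))*3 = -112/3*3 = -112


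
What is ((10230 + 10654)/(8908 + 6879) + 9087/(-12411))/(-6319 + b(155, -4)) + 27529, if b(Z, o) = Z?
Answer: 11082511590872879/402575888316 ≈ 27529.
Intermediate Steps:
((10230 + 10654)/(8908 + 6879) + 9087/(-12411))/(-6319 + b(155, -4)) + 27529 = ((10230 + 10654)/(8908 + 6879) + 9087/(-12411))/(-6319 + 155) + 27529 = (20884/15787 + 9087*(-1/12411))/(-6164) + 27529 = (20884*(1/15787) - 3029/4137)*(-1/6164) + 27529 = (20884/15787 - 3029/4137)*(-1/6164) + 27529 = (38578285/65310819)*(-1/6164) + 27529 = -38578285/402575888316 + 27529 = 11082511590872879/402575888316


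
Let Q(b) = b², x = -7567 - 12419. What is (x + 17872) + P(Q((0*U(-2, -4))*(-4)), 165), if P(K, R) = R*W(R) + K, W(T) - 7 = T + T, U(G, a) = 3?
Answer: 53491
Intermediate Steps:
W(T) = 7 + 2*T (W(T) = 7 + (T + T) = 7 + 2*T)
x = -19986
P(K, R) = K + R*(7 + 2*R) (P(K, R) = R*(7 + 2*R) + K = K + R*(7 + 2*R))
(x + 17872) + P(Q((0*U(-2, -4))*(-4)), 165) = (-19986 + 17872) + (((0*3)*(-4))² + 165*(7 + 2*165)) = -2114 + ((0*(-4))² + 165*(7 + 330)) = -2114 + (0² + 165*337) = -2114 + (0 + 55605) = -2114 + 55605 = 53491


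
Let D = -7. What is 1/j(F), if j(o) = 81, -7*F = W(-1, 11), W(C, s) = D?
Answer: 1/81 ≈ 0.012346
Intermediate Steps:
W(C, s) = -7
F = 1 (F = -⅐*(-7) = 1)
1/j(F) = 1/81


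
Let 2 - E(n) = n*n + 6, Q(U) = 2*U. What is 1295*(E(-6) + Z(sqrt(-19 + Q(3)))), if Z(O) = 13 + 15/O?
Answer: -34965 - 19425*I*sqrt(13)/13 ≈ -34965.0 - 5387.5*I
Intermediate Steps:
E(n) = -4 - n**2 (E(n) = 2 - (n*n + 6) = 2 - (n**2 + 6) = 2 - (6 + n**2) = 2 + (-6 - n**2) = -4 - n**2)
1295*(E(-6) + Z(sqrt(-19 + Q(3)))) = 1295*((-4 - 1*(-6)**2) + (13 + 15/(sqrt(-19 + 2*3)))) = 1295*((-4 - 1*36) + (13 + 15/(sqrt(-19 + 6)))) = 1295*((-4 - 36) + (13 + 15/(sqrt(-13)))) = 1295*(-40 + (13 + 15/((I*sqrt(13))))) = 1295*(-40 + (13 + 15*(-I*sqrt(13)/13))) = 1295*(-40 + (13 - 15*I*sqrt(13)/13)) = 1295*(-27 - 15*I*sqrt(13)/13) = -34965 - 19425*I*sqrt(13)/13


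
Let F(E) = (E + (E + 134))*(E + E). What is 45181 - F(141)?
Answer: -72131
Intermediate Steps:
F(E) = 2*E*(134 + 2*E) (F(E) = (E + (134 + E))*(2*E) = (134 + 2*E)*(2*E) = 2*E*(134 + 2*E))
45181 - F(141) = 45181 - 4*141*(67 + 141) = 45181 - 4*141*208 = 45181 - 1*117312 = 45181 - 117312 = -72131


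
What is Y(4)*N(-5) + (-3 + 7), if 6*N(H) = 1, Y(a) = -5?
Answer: 19/6 ≈ 3.1667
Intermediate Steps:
N(H) = ⅙ (N(H) = (⅙)*1 = ⅙)
Y(4)*N(-5) + (-3 + 7) = -5*⅙ + (-3 + 7) = -⅚ + 4 = 19/6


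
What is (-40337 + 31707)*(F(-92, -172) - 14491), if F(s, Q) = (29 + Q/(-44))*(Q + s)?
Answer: 200034770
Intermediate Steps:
F(s, Q) = (29 - Q/44)*(Q + s) (F(s, Q) = (29 + Q*(-1/44))*(Q + s) = (29 - Q/44)*(Q + s))
(-40337 + 31707)*(F(-92, -172) - 14491) = (-40337 + 31707)*((29*(-172) + 29*(-92) - 1/44*(-172)² - 1/44*(-172)*(-92)) - 14491) = -8630*((-4988 - 2668 - 1/44*29584 - 3956/11) - 14491) = -8630*((-4988 - 2668 - 7396/11 - 3956/11) - 14491) = -8630*(-8688 - 14491) = -8630*(-23179) = 200034770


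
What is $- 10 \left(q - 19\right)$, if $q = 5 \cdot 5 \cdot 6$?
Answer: $-1310$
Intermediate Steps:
$q = 150$ ($q = 25 \cdot 6 = 150$)
$- 10 \left(q - 19\right) = - 10 \left(150 - 19\right) = \left(-10\right) 131 = -1310$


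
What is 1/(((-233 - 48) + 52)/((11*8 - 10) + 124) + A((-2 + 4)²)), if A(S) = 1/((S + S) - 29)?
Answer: -4242/5011 ≈ -0.84654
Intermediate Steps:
A(S) = 1/(-29 + 2*S) (A(S) = 1/(2*S - 29) = 1/(-29 + 2*S))
1/(((-233 - 48) + 52)/((11*8 - 10) + 124) + A((-2 + 4)²)) = 1/(((-233 - 48) + 52)/((11*8 - 10) + 124) + 1/(-29 + 2*(-2 + 4)²)) = 1/((-281 + 52)/((88 - 10) + 124) + 1/(-29 + 2*2²)) = 1/(-229/(78 + 124) + 1/(-29 + 2*4)) = 1/(-229/202 + 1/(-29 + 8)) = 1/(-229*1/202 + 1/(-21)) = 1/(-229/202 - 1/21) = 1/(-5011/4242) = -4242/5011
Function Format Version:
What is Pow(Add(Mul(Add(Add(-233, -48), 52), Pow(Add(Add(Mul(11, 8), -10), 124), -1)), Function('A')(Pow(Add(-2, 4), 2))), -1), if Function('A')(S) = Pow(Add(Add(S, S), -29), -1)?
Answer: Rational(-4242, 5011) ≈ -0.84654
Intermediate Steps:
Function('A')(S) = Pow(Add(-29, Mul(2, S)), -1) (Function('A')(S) = Pow(Add(Mul(2, S), -29), -1) = Pow(Add(-29, Mul(2, S)), -1))
Pow(Add(Mul(Add(Add(-233, -48), 52), Pow(Add(Add(Mul(11, 8), -10), 124), -1)), Function('A')(Pow(Add(-2, 4), 2))), -1) = Pow(Add(Mul(Add(Add(-233, -48), 52), Pow(Add(Add(Mul(11, 8), -10), 124), -1)), Pow(Add(-29, Mul(2, Pow(Add(-2, 4), 2))), -1)), -1) = Pow(Add(Mul(Add(-281, 52), Pow(Add(Add(88, -10), 124), -1)), Pow(Add(-29, Mul(2, Pow(2, 2))), -1)), -1) = Pow(Add(Mul(-229, Pow(Add(78, 124), -1)), Pow(Add(-29, Mul(2, 4)), -1)), -1) = Pow(Add(Mul(-229, Pow(202, -1)), Pow(Add(-29, 8), -1)), -1) = Pow(Add(Mul(-229, Rational(1, 202)), Pow(-21, -1)), -1) = Pow(Add(Rational(-229, 202), Rational(-1, 21)), -1) = Pow(Rational(-5011, 4242), -1) = Rational(-4242, 5011)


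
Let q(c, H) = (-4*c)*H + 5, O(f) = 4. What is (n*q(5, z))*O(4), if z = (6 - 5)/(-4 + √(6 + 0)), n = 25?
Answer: 1300 + 200*√6 ≈ 1789.9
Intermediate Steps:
z = 1/(-4 + √6) ≈ -0.64495
q(c, H) = 5 - 4*H*c (q(c, H) = -4*H*c + 5 = 5 - 4*H*c)
(n*q(5, z))*O(4) = (25*(5 - 4*(-⅖ - √6/10)*5))*4 = (25*(5 + (8 + 2*√6)))*4 = (25*(13 + 2*√6))*4 = (325 + 50*√6)*4 = 1300 + 200*√6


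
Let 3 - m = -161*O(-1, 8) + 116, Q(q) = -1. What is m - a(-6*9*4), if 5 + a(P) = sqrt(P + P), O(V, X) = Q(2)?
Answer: -269 - 12*I*sqrt(3) ≈ -269.0 - 20.785*I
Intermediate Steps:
O(V, X) = -1
a(P) = -5 + sqrt(2)*sqrt(P) (a(P) = -5 + sqrt(P + P) = -5 + sqrt(2*P) = -5 + sqrt(2)*sqrt(P))
m = -274 (m = 3 - (-161*(-1) + 116) = 3 - (161 + 116) = 3 - 1*277 = 3 - 277 = -274)
m - a(-6*9*4) = -274 - (-5 + sqrt(2)*sqrt(-6*9*4)) = -274 - (-5 + sqrt(2)*sqrt(-54*4)) = -274 - (-5 + sqrt(2)*sqrt(-216)) = -274 - (-5 + sqrt(2)*(6*I*sqrt(6))) = -274 - (-5 + 12*I*sqrt(3)) = -274 + (5 - 12*I*sqrt(3)) = -269 - 12*I*sqrt(3)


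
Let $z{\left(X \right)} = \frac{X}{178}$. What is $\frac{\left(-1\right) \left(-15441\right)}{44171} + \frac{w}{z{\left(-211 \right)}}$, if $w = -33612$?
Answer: $\frac{264275524107}{9320081} \approx 28356.0$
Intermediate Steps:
$z{\left(X \right)} = \frac{X}{178}$ ($z{\left(X \right)} = X \frac{1}{178} = \frac{X}{178}$)
$\frac{\left(-1\right) \left(-15441\right)}{44171} + \frac{w}{z{\left(-211 \right)}} = \frac{\left(-1\right) \left(-15441\right)}{44171} - \frac{33612}{\frac{1}{178} \left(-211\right)} = 15441 \cdot \frac{1}{44171} - \frac{33612}{- \frac{211}{178}} = \frac{15441}{44171} - - \frac{5982936}{211} = \frac{15441}{44171} + \frac{5982936}{211} = \frac{264275524107}{9320081}$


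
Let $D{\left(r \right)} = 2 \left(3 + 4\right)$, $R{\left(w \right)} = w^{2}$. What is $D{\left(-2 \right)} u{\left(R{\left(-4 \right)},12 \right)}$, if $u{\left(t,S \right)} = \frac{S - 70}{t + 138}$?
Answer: $- \frac{58}{11} \approx -5.2727$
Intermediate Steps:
$u{\left(t,S \right)} = \frac{-70 + S}{138 + t}$
$D{\left(r \right)} = 14$ ($D{\left(r \right)} = 2 \cdot 7 = 14$)
$D{\left(-2 \right)} u{\left(R{\left(-4 \right)},12 \right)} = 14 \frac{-70 + 12}{138 + \left(-4\right)^{2}} = 14 \frac{1}{138 + 16} \left(-58\right) = 14 \cdot \frac{1}{154} \left(-58\right) = 14 \left(- \frac{29}{77}\right) = - \frac{58}{11}$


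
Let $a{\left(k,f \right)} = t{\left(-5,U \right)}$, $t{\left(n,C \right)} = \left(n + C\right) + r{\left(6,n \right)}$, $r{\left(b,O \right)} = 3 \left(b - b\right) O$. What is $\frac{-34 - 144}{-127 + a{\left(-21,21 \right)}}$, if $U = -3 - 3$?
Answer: $\frac{89}{69} \approx 1.2899$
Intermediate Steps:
$r{\left(b,O \right)} = 0$ ($r{\left(b,O \right)} = 3 \cdot 0 O = 0 O = 0$)
$U = -6$ ($U = -3 - 3 = -6$)
$t{\left(n,C \right)} = C + n$ ($t{\left(n,C \right)} = \left(n + C\right) + 0 = \left(C + n\right) + 0 = C + n$)
$a{\left(k,f \right)} = -11$ ($a{\left(k,f \right)} = -6 - 5 = -11$)
$\frac{-34 - 144}{-127 + a{\left(-21,21 \right)}} = \frac{-34 - 144}{-127 - 11} = - \frac{178}{-138} = \left(-178\right) \left(- \frac{1}{138}\right) = \frac{89}{69}$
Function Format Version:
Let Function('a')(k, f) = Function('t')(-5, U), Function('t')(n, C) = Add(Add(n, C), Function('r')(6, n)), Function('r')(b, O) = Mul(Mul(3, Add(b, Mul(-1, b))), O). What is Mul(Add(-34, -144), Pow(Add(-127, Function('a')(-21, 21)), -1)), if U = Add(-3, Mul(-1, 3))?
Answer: Rational(89, 69) ≈ 1.2899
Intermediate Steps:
Function('r')(b, O) = 0 (Function('r')(b, O) = Mul(Mul(3, 0), O) = Mul(0, O) = 0)
U = -6 (U = Add(-3, -3) = -6)
Function('t')(n, C) = Add(C, n) (Function('t')(n, C) = Add(Add(n, C), 0) = Add(Add(C, n), 0) = Add(C, n))
Function('a')(k, f) = -11 (Function('a')(k, f) = Add(-6, -5) = -11)
Mul(Add(-34, -144), Pow(Add(-127, Function('a')(-21, 21)), -1)) = Mul(Add(-34, -144), Pow(Add(-127, -11), -1)) = Mul(-178, Pow(-138, -1)) = Mul(-178, Rational(-1, 138)) = Rational(89, 69)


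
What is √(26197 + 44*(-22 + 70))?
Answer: √28309 ≈ 168.25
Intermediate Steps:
√(26197 + 44*(-22 + 70)) = √(26197 + 44*48) = √(26197 + 2112) = √28309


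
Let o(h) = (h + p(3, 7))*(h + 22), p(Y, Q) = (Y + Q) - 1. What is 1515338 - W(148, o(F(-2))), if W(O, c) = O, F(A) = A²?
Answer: 1515190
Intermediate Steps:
p(Y, Q) = -1 + Q + Y (p(Y, Q) = (Q + Y) - 1 = -1 + Q + Y)
o(h) = (9 + h)*(22 + h) (o(h) = (h + (-1 + 7 + 3))*(h + 22) = (h + 9)*(22 + h) = (9 + h)*(22 + h))
1515338 - W(148, o(F(-2))) = 1515338 - 1*148 = 1515338 - 148 = 1515190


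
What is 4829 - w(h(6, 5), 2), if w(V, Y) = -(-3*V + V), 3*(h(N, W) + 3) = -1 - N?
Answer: 14519/3 ≈ 4839.7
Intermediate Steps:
h(N, W) = -10/3 - N/3 (h(N, W) = -3 + (-1 - N)/3 = -3 + (-⅓ - N/3) = -10/3 - N/3)
w(V, Y) = 2*V (w(V, Y) = -(-2)*V = 2*V)
4829 - w(h(6, 5), 2) = 4829 - 2*(-10/3 - ⅓*6) = 4829 - 2*(-10/3 - 2) = 4829 - 2*(-16)/3 = 4829 - 1*(-32/3) = 4829 + 32/3 = 14519/3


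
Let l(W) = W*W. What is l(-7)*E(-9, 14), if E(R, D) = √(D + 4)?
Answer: 147*√2 ≈ 207.89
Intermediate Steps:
l(W) = W²
E(R, D) = √(4 + D)
l(-7)*E(-9, 14) = (-7)²*√(4 + 14) = 49*√18 = 49*(3*√2) = 147*√2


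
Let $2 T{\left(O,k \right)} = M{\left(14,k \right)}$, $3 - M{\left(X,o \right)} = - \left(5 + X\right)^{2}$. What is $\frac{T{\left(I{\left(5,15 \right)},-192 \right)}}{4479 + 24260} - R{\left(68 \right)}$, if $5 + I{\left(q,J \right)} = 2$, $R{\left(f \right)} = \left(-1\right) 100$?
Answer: $\frac{2874082}{28739} \approx 100.01$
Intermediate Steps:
$R{\left(f \right)} = -100$
$I{\left(q,J \right)} = -3$ ($I{\left(q,J \right)} = -5 + 2 = -3$)
$M{\left(X,o \right)} = 3 + \left(5 + X\right)^{2}$ ($M{\left(X,o \right)} = 3 - - \left(5 + X\right)^{2} = 3 + \left(5 + X\right)^{2}$)
$T{\left(O,k \right)} = 182$ ($T{\left(O,k \right)} = \frac{3 + \left(5 + 14\right)^{2}}{2} = \frac{3 + 19^{2}}{2} = \frac{3 + 361}{2} = \frac{1}{2} \cdot 364 = 182$)
$\frac{T{\left(I{\left(5,15 \right)},-192 \right)}}{4479 + 24260} - R{\left(68 \right)} = \frac{182}{4479 + 24260} - -100 = \frac{182}{28739} + 100 = \frac{2874082}{28739}$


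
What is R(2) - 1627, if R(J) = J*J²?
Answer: -1619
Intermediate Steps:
R(J) = J³
R(2) - 1627 = 2³ - 1627 = 8 - 1627 = -1619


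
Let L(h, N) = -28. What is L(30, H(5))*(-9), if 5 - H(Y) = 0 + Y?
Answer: 252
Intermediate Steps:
H(Y) = 5 - Y (H(Y) = 5 - (0 + Y) = 5 - Y)
L(30, H(5))*(-9) = -28*(-9) = 252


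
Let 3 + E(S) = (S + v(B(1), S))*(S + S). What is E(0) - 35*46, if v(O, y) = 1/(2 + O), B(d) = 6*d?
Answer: -1613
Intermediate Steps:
E(S) = -3 + 2*S*(⅛ + S) (E(S) = -3 + (S + 1/(2 + 6*1))*(S + S) = -3 + (S + 1/(2 + 6))*(2*S) = -3 + (S + 1/8)*(2*S) = -3 + (S + ⅛)*(2*S) = -3 + (⅛ + S)*(2*S) = -3 + 2*S*(⅛ + S))
E(0) - 35*46 = (-3 + 2*0² + (¼)*0) - 35*46 = (-3 + 2*0 + 0) - 1610 = (-3 + 0 + 0) - 1610 = -3 - 1610 = -1613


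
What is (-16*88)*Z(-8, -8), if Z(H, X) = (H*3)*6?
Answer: 202752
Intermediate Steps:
Z(H, X) = 18*H (Z(H, X) = (3*H)*6 = 18*H)
(-16*88)*Z(-8, -8) = (-16*88)*(18*(-8)) = -1408*(-144) = 202752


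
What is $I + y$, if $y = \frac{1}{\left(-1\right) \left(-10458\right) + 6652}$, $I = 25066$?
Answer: $\frac{428879261}{17110} \approx 25066.0$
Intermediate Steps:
$y = \frac{1}{17110}$ ($y = \frac{1}{10458 + 6652} = \frac{1}{17110} \approx 5.8445 \cdot 10^{-5}$)
$I + y = 25066 + \frac{1}{17110} = \frac{428879261}{17110}$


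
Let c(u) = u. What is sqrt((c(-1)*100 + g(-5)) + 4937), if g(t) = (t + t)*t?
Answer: 3*sqrt(543) ≈ 69.907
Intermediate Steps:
g(t) = 2*t**2 (g(t) = (2*t)*t = 2*t**2)
sqrt((c(-1)*100 + g(-5)) + 4937) = sqrt((-1*100 + 2*(-5)**2) + 4937) = sqrt((-100 + 2*25) + 4937) = sqrt((-100 + 50) + 4937) = sqrt(-50 + 4937) = sqrt(4887) = 3*sqrt(543)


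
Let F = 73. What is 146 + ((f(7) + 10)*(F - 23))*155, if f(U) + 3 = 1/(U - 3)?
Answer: 112667/2 ≈ 56334.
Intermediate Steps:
f(U) = -3 + 1/(-3 + U) (f(U) = -3 + 1/(U - 3) = -3 + 1/(-3 + U))
146 + ((f(7) + 10)*(F - 23))*155 = 146 + (((10 - 3*7)/(-3 + 7) + 10)*(73 - 23))*155 = 146 + (((10 - 21)/4 + 10)*50)*155 = 146 + (((¼)*(-11) + 10)*50)*155 = 146 + ((-11/4 + 10)*50)*155 = 146 + ((29/4)*50)*155 = 146 + (725/2)*155 = 146 + 112375/2 = 112667/2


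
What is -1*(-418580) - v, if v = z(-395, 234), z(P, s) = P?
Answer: 418975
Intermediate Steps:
v = -395
-1*(-418580) - v = -1*(-418580) - 1*(-395) = 418580 + 395 = 418975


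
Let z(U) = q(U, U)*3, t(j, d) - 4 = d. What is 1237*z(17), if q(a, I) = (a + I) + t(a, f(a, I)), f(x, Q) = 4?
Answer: 155862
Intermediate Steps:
t(j, d) = 4 + d
q(a, I) = 8 + I + a (q(a, I) = (a + I) + (4 + 4) = (I + a) + 8 = 8 + I + a)
z(U) = 24 + 6*U (z(U) = (8 + U + U)*3 = (8 + 2*U)*3 = 24 + 6*U)
1237*z(17) = 1237*(24 + 6*17) = 1237*(24 + 102) = 1237*126 = 155862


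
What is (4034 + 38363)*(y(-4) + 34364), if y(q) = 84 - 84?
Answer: 1456930508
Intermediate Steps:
y(q) = 0
(4034 + 38363)*(y(-4) + 34364) = (4034 + 38363)*(0 + 34364) = 42397*34364 = 1456930508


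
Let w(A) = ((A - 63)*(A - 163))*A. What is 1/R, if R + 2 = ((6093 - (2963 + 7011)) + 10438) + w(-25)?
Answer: -1/407045 ≈ -2.4567e-6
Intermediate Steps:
w(A) = A*(-163 + A)*(-63 + A) (w(A) = ((-63 + A)*(-163 + A))*A = ((-163 + A)*(-63 + A))*A = A*(-163 + A)*(-63 + A))
R = -407045 (R = -2 + (((6093 - (2963 + 7011)) + 10438) - 25*(10269 + (-25)² - 226*(-25))) = -2 + (((6093 - 1*9974) + 10438) - 25*(10269 + 625 + 5650)) = -2 + (((6093 - 9974) + 10438) - 25*16544) = -2 + ((-3881 + 10438) - 413600) = -2 + (6557 - 413600) = -2 - 407043 = -407045)
1/R = 1/(-407045) = -1/407045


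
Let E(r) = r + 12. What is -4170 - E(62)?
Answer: -4244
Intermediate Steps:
E(r) = 12 + r
-4170 - E(62) = -4170 - (12 + 62) = -4170 - 1*74 = -4170 - 74 = -4244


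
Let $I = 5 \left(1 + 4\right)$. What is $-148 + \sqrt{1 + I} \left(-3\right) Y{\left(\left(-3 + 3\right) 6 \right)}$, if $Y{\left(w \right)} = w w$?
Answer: $-148$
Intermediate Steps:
$Y{\left(w \right)} = w^{2}$
$I = 25$ ($I = 5 \cdot 5 = 25$)
$-148 + \sqrt{1 + I} \left(-3\right) Y{\left(\left(-3 + 3\right) 6 \right)} = -148 + \sqrt{1 + 25} \left(-3\right) \left(\left(-3 + 3\right) 6\right)^{2} = -148 + \sqrt{26} \left(-3\right) \left(0 \cdot 6\right)^{2} = -148 + - 3 \sqrt{26} \cdot 0^{2} = -148 + - 3 \sqrt{26} \cdot 0 = -148 + 0 = -148$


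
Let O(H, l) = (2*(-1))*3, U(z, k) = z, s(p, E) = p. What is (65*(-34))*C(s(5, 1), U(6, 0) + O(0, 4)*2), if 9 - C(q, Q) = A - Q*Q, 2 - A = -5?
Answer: -83980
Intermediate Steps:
A = 7 (A = 2 - 1*(-5) = 2 + 5 = 7)
O(H, l) = -6 (O(H, l) = -2*3 = -6)
C(q, Q) = 2 + Q² (C(q, Q) = 9 - (7 - Q*Q) = 9 - (7 - Q²) = 9 + (-7 + Q²) = 2 + Q²)
(65*(-34))*C(s(5, 1), U(6, 0) + O(0, 4)*2) = (65*(-34))*(2 + (6 - 6*2)²) = -2210*(2 + (6 - 12)²) = -2210*(2 + (-6)²) = -2210*(2 + 36) = -2210*38 = -83980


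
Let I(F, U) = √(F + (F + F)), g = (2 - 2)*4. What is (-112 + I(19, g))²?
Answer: (112 - √57)² ≈ 10910.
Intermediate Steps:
g = 0 (g = 0*4 = 0)
I(F, U) = √3*√F (I(F, U) = √(F + 2*F) = √(3*F) = √3*√F)
(-112 + I(19, g))² = (-112 + √3*√19)² = (-112 + √57)²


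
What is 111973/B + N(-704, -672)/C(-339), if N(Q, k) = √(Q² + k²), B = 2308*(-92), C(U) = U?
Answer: -111973/212336 - 160*√37/339 ≈ -3.3983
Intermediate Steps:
B = -212336
111973/B + N(-704, -672)/C(-339) = 111973/(-212336) + √((-704)² + (-672)²)/(-339) = 111973*(-1/212336) + √(495616 + 451584)*(-1/339) = -111973/212336 + √947200*(-1/339) = -111973/212336 + (160*√37)*(-1/339) = -111973/212336 - 160*√37/339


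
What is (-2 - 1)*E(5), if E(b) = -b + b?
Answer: 0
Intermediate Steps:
E(b) = 0
(-2 - 1)*E(5) = (-2 - 1)*0 = -3*0 = 0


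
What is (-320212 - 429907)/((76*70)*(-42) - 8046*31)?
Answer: 750119/472866 ≈ 1.5863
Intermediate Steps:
(-320212 - 429907)/((76*70)*(-42) - 8046*31) = -750119/(5320*(-42) - 249426) = -750119/(-223440 - 249426) = -750119/(-472866) = -750119*(-1/472866) = 750119/472866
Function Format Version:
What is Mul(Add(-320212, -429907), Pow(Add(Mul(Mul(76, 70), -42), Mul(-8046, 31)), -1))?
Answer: Rational(750119, 472866) ≈ 1.5863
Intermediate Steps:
Mul(Add(-320212, -429907), Pow(Add(Mul(Mul(76, 70), -42), Mul(-8046, 31)), -1)) = Mul(-750119, Pow(Add(Mul(5320, -42), -249426), -1)) = Mul(-750119, Pow(Add(-223440, -249426), -1)) = Mul(-750119, Pow(-472866, -1)) = Mul(-750119, Rational(-1, 472866)) = Rational(750119, 472866)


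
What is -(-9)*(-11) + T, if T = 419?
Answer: 320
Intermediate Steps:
-(-9)*(-11) + T = -(-9)*(-11) + 419 = -9*11 + 419 = -99 + 419 = 320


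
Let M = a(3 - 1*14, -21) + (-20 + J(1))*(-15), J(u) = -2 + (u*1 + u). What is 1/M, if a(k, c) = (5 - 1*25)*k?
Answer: 1/520 ≈ 0.0019231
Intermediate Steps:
J(u) = -2 + 2*u (J(u) = -2 + (u + u) = -2 + 2*u)
a(k, c) = -20*k (a(k, c) = (5 - 25)*k = -20*k)
M = 520 (M = -20*(3 - 1*14) + (-20 + (-2 + 2*1))*(-15) = -20*(3 - 14) + (-20 + (-2 + 2))*(-15) = -20*(-11) + (-20 + 0)*(-15) = 220 - 20*(-15) = 220 + 300 = 520)
1/M = 1/520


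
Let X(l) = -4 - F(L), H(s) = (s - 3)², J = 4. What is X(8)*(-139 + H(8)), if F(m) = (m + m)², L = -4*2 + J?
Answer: 7752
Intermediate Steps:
L = -4 (L = -4*2 + 4 = -8 + 4 = -4)
F(m) = 4*m² (F(m) = (2*m)² = 4*m²)
H(s) = (-3 + s)²
X(l) = -68 (X(l) = -4 - 4*(-4)² = -4 - 4*16 = -4 - 1*64 = -4 - 64 = -68)
X(8)*(-139 + H(8)) = -68*(-139 + (-3 + 8)²) = -68*(-139 + 5²) = -68*(-139 + 25) = -68*(-114) = 7752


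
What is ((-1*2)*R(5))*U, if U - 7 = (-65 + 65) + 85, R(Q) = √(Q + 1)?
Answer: -184*√6 ≈ -450.71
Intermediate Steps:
R(Q) = √(1 + Q)
U = 92 (U = 7 + ((-65 + 65) + 85) = 7 + (0 + 85) = 7 + 85 = 92)
((-1*2)*R(5))*U = ((-1*2)*√(1 + 5))*92 = -2*√6*92 = -184*√6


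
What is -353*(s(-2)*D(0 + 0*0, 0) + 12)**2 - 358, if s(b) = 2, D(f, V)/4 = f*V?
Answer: -51190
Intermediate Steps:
D(f, V) = 4*V*f (D(f, V) = 4*(f*V) = 4*(V*f) = 4*V*f)
-353*(s(-2)*D(0 + 0*0, 0) + 12)**2 - 358 = -353*(2*(4*0*(0 + 0*0)) + 12)**2 - 358 = -353*(2*(4*0*(0 + 0)) + 12)**2 - 358 = -353*(2*(4*0*0) + 12)**2 - 358 = -353*(2*0 + 12)**2 - 358 = -353*(0 + 12)**2 - 358 = -353*12**2 - 358 = -353*144 - 358 = -50832 - 358 = -51190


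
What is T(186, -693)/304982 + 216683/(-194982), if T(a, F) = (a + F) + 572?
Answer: -16517935219/14866500081 ≈ -1.1111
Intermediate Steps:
T(a, F) = 572 + F + a (T(a, F) = (F + a) + 572 = 572 + F + a)
T(186, -693)/304982 + 216683/(-194982) = (572 - 693 + 186)/304982 + 216683/(-194982) = 65*(1/304982) + 216683*(-1/194982) = 65/304982 - 216683/194982 = -16517935219/14866500081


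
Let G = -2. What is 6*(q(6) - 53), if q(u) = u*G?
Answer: -390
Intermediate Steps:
q(u) = -2*u (q(u) = u*(-2) = -2*u)
6*(q(6) - 53) = 6*(-2*6 - 53) = 6*(-12 - 53) = 6*(-65) = -390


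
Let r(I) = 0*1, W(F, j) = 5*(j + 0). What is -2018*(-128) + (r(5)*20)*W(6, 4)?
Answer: 258304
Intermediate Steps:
W(F, j) = 5*j
r(I) = 0
-2018*(-128) + (r(5)*20)*W(6, 4) = -2018*(-128) + (0*20)*(5*4) = 258304 + 0*20 = 258304 + 0 = 258304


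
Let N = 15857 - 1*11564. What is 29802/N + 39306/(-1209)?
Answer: -14745560/576693 ≈ -25.569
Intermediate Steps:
N = 4293 (N = 15857 - 11564 = 4293)
29802/N + 39306/(-1209) = 29802/4293 + 39306/(-1209) = 29802*(1/4293) + 39306*(-1/1209) = 9934/1431 - 13102/403 = -14745560/576693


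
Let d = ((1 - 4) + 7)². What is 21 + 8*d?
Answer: 149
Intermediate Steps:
d = 16 (d = (-3 + 7)² = 4² = 16)
21 + 8*d = 21 + 8*16 = 21 + 128 = 149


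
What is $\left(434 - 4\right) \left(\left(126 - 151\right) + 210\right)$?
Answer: $79550$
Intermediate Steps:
$\left(434 - 4\right) \left(\left(126 - 151\right) + 210\right) = 430 \left(\left(126 - 151\right) + 210\right) = 430 \left(-25 + 210\right) = 430 \cdot 185 = 79550$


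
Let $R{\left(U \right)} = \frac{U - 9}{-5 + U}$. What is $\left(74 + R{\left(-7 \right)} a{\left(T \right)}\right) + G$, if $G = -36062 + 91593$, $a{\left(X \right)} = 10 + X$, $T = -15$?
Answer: $\frac{166795}{3} \approx 55598.0$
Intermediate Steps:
$R{\left(U \right)} = \frac{-9 + U}{-5 + U}$
$G = 55531$
$\left(74 + R{\left(-7 \right)} a{\left(T \right)}\right) + G = \left(74 + \frac{-9 - 7}{-5 - 7} \left(10 - 15\right)\right) + 55531 = \left(74 + \frac{1}{-12} \left(-16\right) \left(-5\right)\right) + 55531 = \left(74 + \left(- \frac{1}{12}\right) \left(-16\right) \left(-5\right)\right) + 55531 = \left(74 + \frac{4}{3} \left(-5\right)\right) + 55531 = \left(74 - \frac{20}{3}\right) + 55531 = \frac{202}{3} + 55531 = \frac{166795}{3}$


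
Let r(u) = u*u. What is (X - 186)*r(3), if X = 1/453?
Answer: -252771/151 ≈ -1674.0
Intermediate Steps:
r(u) = u²
X = 1/453 ≈ 0.0022075
(X - 186)*r(3) = (1/453 - 186)*3² = -84257/453*9 = -252771/151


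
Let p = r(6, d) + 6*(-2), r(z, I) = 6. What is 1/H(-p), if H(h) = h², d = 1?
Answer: 1/36 ≈ 0.027778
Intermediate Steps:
p = -6 (p = 6 + 6*(-2) = 6 - 12 = -6)
1/H(-p) = 1/((-1*(-6))²) = 1/(6²) = 1/36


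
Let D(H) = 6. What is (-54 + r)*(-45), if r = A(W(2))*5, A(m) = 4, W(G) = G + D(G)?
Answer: 1530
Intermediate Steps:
W(G) = 6 + G (W(G) = G + 6 = 6 + G)
r = 20 (r = 4*5 = 20)
(-54 + r)*(-45) = (-54 + 20)*(-45) = -34*(-45) = 1530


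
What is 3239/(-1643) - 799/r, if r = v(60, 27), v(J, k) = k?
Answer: -1400210/44361 ≈ -31.564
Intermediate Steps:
r = 27
3239/(-1643) - 799/r = 3239/(-1643) - 799/27 = 3239*(-1/1643) - 799*1/27 = -3239/1643 - 799/27 = -1400210/44361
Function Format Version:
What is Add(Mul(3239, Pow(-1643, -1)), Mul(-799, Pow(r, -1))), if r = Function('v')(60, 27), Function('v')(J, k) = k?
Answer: Rational(-1400210, 44361) ≈ -31.564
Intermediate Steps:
r = 27
Add(Mul(3239, Pow(-1643, -1)), Mul(-799, Pow(r, -1))) = Add(Mul(3239, Pow(-1643, -1)), Mul(-799, Pow(27, -1))) = Add(Mul(3239, Rational(-1, 1643)), Mul(-799, Rational(1, 27))) = Add(Rational(-3239, 1643), Rational(-799, 27)) = Rational(-1400210, 44361)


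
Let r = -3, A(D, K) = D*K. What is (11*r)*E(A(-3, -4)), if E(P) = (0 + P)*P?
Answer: -4752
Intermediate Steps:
E(P) = P**2 (E(P) = P*P = P**2)
(11*r)*E(A(-3, -4)) = (11*(-3))*(-3*(-4))**2 = -33*12**2 = -33*144 = -4752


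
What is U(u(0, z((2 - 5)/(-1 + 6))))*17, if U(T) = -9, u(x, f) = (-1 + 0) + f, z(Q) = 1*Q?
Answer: -153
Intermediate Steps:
z(Q) = Q
u(x, f) = -1 + f
U(u(0, z((2 - 5)/(-1 + 6))))*17 = -9*17 = -153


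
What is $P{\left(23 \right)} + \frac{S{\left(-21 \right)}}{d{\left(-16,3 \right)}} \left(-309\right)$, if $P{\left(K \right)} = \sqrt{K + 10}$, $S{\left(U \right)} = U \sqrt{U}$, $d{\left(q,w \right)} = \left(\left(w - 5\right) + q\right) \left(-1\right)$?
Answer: $\sqrt{33} + \frac{721 i \sqrt{21}}{2} \approx 5.7446 + 1652.0 i$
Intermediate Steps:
$d{\left(q,w \right)} = 5 - q - w$ ($d{\left(q,w \right)} = \left(\left(-5 + w\right) + q\right) \left(-1\right) = \left(-5 + q + w\right) \left(-1\right) = 5 - q - w$)
$S{\left(U \right)} = U^{\frac{3}{2}}$
$P{\left(K \right)} = \sqrt{10 + K}$
$P{\left(23 \right)} + \frac{S{\left(-21 \right)}}{d{\left(-16,3 \right)}} \left(-309\right) = \sqrt{10 + 23} + \frac{\left(-21\right)^{\frac{3}{2}}}{5 - -16 - 3} \left(-309\right) = \sqrt{33} + \frac{\left(-21\right) i \sqrt{21}}{5 + 16 - 3} \left(-309\right) = \sqrt{33} + \frac{\left(-21\right) i \sqrt{21}}{18} \left(-309\right) = \sqrt{33} + - 21 i \sqrt{21} \cdot \frac{1}{18} \left(-309\right) = \sqrt{33} + - \frac{7 i \sqrt{21}}{6} \left(-309\right) = \sqrt{33} + \frac{721 i \sqrt{21}}{2}$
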